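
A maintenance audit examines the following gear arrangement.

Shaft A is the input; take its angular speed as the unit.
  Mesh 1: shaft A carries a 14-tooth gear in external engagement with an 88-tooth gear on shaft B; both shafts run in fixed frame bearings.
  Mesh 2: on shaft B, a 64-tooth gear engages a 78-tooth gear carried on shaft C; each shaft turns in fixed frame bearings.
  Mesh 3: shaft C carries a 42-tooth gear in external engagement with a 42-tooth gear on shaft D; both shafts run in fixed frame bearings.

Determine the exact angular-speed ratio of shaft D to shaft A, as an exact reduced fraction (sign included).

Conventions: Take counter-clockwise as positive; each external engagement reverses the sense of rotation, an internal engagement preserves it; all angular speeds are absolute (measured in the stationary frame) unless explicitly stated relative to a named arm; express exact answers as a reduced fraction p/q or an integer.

class = fixed-axis compound train [3 meshes; 3 ratios multiply, 3 sense flips]
mesh 1 [14T→88T]: running ratio 7/44, sense −
mesh 2 [64T→78T]: running ratio 56/429, sense +
mesh 3 [42T→42T]: running ratio 56/429, sense −
ω_out/ω_in = -56/429

-56/429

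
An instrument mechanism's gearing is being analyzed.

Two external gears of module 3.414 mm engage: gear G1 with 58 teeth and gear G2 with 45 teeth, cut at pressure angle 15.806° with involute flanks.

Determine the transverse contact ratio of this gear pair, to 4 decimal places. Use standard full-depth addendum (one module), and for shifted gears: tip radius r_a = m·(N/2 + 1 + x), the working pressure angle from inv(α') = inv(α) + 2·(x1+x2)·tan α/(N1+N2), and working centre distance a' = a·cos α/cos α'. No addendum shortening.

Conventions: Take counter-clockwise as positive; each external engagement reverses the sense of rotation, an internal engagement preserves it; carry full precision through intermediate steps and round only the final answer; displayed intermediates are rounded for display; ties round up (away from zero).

2.0284

class = single-mesh tooth geometry [involute pair 58T × 45T, m = 3.414]
base radii: r_b1 = 95.262531, r_b2 = 73.910585
tip radii: r_a1 = 102.420000, r_a2 = 80.229000
no profile shift: α' = α, a' = a
action lengths: √(r_a1²−r_b1²) = 37.615244, √(r_a2²−r_b2²) = 31.207658
base pitch p_b = π·m·cos α = 10.319864
CR = (37.615244 + 31.207658 − 175.821000·sin 15.80600°)/10.319864 = 2.028379
contact ratio ≈ 2.0284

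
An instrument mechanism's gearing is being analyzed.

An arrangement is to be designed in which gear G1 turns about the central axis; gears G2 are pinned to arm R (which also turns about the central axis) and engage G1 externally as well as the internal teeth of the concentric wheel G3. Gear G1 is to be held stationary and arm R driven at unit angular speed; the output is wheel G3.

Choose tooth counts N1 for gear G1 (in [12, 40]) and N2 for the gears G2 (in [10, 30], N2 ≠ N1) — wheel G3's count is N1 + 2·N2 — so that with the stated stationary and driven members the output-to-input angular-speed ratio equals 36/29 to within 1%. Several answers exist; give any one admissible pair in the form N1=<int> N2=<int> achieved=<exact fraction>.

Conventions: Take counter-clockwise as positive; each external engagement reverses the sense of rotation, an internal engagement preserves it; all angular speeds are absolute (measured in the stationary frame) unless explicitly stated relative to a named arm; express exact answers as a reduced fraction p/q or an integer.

N1=14 N2=22 achieved=36/29

topology: planetary set — design target 36/29, arm = carrier (Willis)
Willis with ω_sun = 0: ω_ring/ω_arm = (N1+N3)/N3; set equal to 36/29  ⇒  N3/N1 = 1/(36/29 − 1) = 29/7
N3 = N1 + 2·N2  ⇒  N2/N1 = (N3/N1 − 1)/2 = (29/7 − 1)/2 = 11/7
smallest multiple with N1 ≥ 12 and N2 ≥ 10: k = 2  ⇒  N1 = 2·7 = 14, N2 = 2·11 = 22 (N1 ≤ 40, N2 ≤ 30, N2 ≠ N1 ✓), N3 = 14 + 2·22 = 58
check: (N1+N3)/N3 with N1 = 14, N3 = 58 gives 36/29; |achieved − target| = 0 ≤ 9/725 ✓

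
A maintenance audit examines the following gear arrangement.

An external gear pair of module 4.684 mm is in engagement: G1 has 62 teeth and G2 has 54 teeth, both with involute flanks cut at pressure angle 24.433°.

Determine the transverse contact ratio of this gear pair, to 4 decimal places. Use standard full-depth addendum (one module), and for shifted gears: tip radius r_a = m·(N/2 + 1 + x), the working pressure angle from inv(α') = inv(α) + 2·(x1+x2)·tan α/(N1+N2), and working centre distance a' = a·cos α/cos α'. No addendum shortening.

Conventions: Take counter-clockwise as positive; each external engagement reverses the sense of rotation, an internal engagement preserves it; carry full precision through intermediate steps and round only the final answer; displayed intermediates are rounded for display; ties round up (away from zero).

class = single-mesh tooth geometry [involute pair 62T × 54T, m = 4.684]
base radii: r_b1 = 132.200340, r_b2 = 115.142231
tip radii: r_a1 = 149.888000, r_a2 = 131.152000
no profile shift: α' = α, a' = a
action lengths: √(r_a1²−r_b1²) = 70.636270, √(r_a2²−r_b2²) = 62.794217
base pitch p_b = π·m·cos α = 13.397407
CR = (70.636270 + 62.794217 − 271.672000·sin 24.43300°)/13.397407 = 1.571879
contact ratio ≈ 1.5719

1.5719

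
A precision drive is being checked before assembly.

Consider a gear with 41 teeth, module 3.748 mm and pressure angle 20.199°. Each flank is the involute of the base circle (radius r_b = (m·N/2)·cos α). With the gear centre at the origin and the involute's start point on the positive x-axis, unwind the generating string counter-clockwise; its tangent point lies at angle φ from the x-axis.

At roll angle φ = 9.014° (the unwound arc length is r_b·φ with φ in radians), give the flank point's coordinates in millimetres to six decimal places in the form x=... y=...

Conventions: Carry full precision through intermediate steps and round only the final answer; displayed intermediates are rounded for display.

x=72.995496 y=0.093363

recognized (one wheel, involute flank): single-mesh tooth geometry, m = 3.748, N = 41
pitch radius r_p = m·N/2 = 3.748·41/2 = 76.834000
base radius r_b = r_p·cos α = 76.834000·cos 20.199° = 72.108636
roll angle φ = 9.014° = 0.15732398 rad
x = r_b·(cos φ + φ·sin φ) = 72.995496
y = r_b·(sin φ − φ·cos φ) = 0.093363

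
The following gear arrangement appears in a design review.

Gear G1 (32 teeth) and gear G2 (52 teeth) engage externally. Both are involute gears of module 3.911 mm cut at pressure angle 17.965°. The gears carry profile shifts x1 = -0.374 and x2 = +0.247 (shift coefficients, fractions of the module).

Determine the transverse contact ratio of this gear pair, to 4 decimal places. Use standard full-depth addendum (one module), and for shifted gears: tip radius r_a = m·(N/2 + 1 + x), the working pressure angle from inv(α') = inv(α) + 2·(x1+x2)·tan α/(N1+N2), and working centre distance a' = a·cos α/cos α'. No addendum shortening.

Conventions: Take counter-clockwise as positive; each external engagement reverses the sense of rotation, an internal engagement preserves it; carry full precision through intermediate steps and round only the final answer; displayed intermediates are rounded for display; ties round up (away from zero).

recognized (one external pair, fixed centres): single-mesh tooth geometry, m = 3.911, N1 = 32, N2 = 52
base radii: r_b1 = 59.525114, r_b2 = 96.728310
tip radii: r_a1 = 65.024286, r_a2 = 106.563017
inv(α') = inv(17.965°) + 2·(-0.374+0.247)·tan α/(32+52) = 0.00971562  ⇒  α' = 17.41277°
a' = a·cos α / cos α' = 164.2620·cos 17.965°/cos 17.41277° = 163.757848
action lengths: √(r_a1²−r_b1²) = 26.170950, √(r_a2²−r_b2²) = 44.713652
base pitch p_b = π·m·cos α = 11.687729
CR = (26.170950 + 44.713652 − 163.757848·sin 17.41277°)/11.687729 = 1.872006
contact ratio ≈ 1.8720

1.8720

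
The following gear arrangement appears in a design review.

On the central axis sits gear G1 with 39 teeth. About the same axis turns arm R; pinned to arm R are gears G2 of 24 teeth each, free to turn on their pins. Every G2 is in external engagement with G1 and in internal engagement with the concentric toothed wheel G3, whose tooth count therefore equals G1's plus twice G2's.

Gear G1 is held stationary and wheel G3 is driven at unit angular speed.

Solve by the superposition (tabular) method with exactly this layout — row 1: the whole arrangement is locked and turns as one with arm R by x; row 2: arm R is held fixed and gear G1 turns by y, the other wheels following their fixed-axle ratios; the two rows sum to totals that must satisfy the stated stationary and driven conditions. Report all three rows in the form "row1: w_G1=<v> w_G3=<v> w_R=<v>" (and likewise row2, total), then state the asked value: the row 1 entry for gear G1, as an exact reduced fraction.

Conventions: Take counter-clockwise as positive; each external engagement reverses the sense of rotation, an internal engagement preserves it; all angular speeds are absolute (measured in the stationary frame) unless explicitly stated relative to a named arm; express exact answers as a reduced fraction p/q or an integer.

row1: w_G1=29/42 w_G3=29/42 w_R=29/42
row2: w_G1=-29/42 w_G3=13/42 w_R=0
total: w_G1=0 w_G3=1 w_R=29/42
asked value: 29/42

class = planetary set [G3 = 39+2·24 = 87; Willis about the carrier]
row 1 — lock + rotate with arm: ω_sun = ω_ring = ω_arm = x
row 2 — arm fixed, fixed-axis ratios: sun y, ring −(39/87)·y, arm 0
boundary: total ω_sun = x + y = 0 and total ω_ring = x − (39/87)·y = 1  ⇒  y = -29/42, x = 29/42
row 2 ring = −(39/87)·(-29/42) = 13/42
totals (row 1 + row 2): sun 29/42 + (-29/42) = 0, ring 29/42 + 13/42 = 1, arm 29/42 + 0 = 29/42
asked cell (row1, sun) = 29/42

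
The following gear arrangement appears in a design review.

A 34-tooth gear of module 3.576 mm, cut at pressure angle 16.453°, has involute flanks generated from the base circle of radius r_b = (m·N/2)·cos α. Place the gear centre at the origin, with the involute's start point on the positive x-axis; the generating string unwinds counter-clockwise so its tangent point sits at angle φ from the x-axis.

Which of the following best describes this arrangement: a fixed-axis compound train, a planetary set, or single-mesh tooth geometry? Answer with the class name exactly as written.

single-mesh involute tooth geometry (34T wheel at module 3.576)
classification: single-mesh tooth geometry

single-mesh tooth geometry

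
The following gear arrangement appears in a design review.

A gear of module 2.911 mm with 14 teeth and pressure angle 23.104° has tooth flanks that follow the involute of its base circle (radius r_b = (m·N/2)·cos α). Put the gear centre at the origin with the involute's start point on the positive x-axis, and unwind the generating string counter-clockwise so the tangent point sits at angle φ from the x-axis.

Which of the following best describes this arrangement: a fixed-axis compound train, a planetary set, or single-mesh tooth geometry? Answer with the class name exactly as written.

class = single-mesh tooth geometry [base-circle involute, m = 2.911, 14T]
classification: single-mesh tooth geometry

single-mesh tooth geometry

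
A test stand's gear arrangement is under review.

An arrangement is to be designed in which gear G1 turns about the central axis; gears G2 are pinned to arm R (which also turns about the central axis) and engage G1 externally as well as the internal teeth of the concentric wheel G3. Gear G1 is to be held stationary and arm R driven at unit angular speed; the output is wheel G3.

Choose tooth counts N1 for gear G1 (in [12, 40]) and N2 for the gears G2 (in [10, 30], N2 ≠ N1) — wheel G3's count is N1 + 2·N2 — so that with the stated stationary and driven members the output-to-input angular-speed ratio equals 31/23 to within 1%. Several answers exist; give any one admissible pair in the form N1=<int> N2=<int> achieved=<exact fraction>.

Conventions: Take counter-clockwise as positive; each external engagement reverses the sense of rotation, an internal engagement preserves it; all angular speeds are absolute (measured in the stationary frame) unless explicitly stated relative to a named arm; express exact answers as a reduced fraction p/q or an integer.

N1=16 N2=15 achieved=31/23

design class (target 31/23): planetary set
Willis with ω_sun = 0: ω_ring/ω_arm = (N1+N3)/N3; set equal to 31/23  ⇒  N3/N1 = 1/(31/23 − 1) = 23/8
N3 = N1 + 2·N2  ⇒  N2/N1 = (N3/N1 − 1)/2 = (23/8 − 1)/2 = 15/16
smallest multiple with N1 ≥ 12 and N2 ≥ 10: k = 1  ⇒  N1 = 1·16 = 16, N2 = 1·15 = 15 (N1 ≤ 40, N2 ≤ 30, N2 ≠ N1 ✓), N3 = 16 + 2·15 = 46
check: (N1+N3)/N3 with N1 = 16, N3 = 46 gives 31/23; |achieved − target| = 0 ≤ 31/2300 ✓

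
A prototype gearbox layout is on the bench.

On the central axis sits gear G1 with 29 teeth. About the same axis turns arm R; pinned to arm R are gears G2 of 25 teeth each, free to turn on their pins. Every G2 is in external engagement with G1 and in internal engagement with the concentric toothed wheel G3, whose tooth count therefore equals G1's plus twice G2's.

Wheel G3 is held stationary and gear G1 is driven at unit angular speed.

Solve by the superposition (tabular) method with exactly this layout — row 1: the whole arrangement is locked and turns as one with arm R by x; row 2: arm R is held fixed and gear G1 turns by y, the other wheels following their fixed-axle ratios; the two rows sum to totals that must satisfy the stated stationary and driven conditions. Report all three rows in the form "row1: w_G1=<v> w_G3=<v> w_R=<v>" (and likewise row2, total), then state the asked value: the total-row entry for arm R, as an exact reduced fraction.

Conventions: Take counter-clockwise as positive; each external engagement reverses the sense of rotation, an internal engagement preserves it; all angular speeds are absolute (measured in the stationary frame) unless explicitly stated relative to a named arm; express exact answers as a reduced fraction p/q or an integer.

row1: w_G1=29/108 w_G3=29/108 w_R=29/108
row2: w_G1=79/108 w_G3=-29/108 w_R=0
total: w_G1=1 w_G3=0 w_R=29/108
asked value: 29/108

planetary set (29T centre, 25T on arm, 79T internal) — Willis relation
row 1: whole set turns with the arm by x
superposition row 2 [arm held]: sun y, ring −(29/79)·y, arm 0
boundary: total ω_ring = x − (29/79)·y = 0 and total ω_sun = x + y = 1  ⇒  y = 79/108, x = 29/108
row 2 ring = −(29/79)·79/108 = -29/108
totals (row 1 + row 2): sun 29/108 + 79/108 = 1, ring 29/108 + (-29/108) = 0, arm 29/108 + 0 = 29/108
asked cell (total, arm) = 29/108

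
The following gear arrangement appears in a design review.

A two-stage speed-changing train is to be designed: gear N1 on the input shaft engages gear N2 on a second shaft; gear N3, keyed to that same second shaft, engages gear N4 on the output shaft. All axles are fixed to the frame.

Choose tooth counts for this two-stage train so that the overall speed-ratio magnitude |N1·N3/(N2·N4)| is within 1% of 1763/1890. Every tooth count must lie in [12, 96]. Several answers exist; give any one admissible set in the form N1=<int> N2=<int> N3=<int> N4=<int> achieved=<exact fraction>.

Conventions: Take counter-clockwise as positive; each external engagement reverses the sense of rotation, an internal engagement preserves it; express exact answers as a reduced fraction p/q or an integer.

2-stage fixed-axis compound train for ratio 1763/1890
target = 1763/1890 in lowest terms: an exact hit needs N1·N3 = k·1763 and N2·N4 = k·1890 for one integer k, every count in [12, 96]; additionally prefer no 1:1 stage (N1 ≠ N2, N3 ≠ N4)
k = 1: N1·N3 = 1763 = 41·43, N2·N4 = 1890 = 21·90
achieved = 41·43/(21·90) = 1763/1890; |achieved − target| = 0 ≤ 1763/189000 ✓

N1=41 N2=21 N3=43 N4=90 achieved=1763/1890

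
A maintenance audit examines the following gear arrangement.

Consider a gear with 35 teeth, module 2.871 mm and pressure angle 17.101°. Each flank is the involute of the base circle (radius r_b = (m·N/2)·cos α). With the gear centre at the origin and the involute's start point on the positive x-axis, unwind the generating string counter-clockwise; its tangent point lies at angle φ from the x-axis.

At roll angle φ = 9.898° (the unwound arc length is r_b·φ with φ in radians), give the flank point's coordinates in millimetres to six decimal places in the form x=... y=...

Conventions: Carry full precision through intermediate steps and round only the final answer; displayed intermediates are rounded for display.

class = single-mesh tooth geometry [base-circle involute, m = 2.871, 35T]
pitch radius r_p = m·N/2 = 2.871·35/2 = 50.242500
base radius r_b = r_p·cos α = 50.242500·cos 17.101° = 48.021173
roll angle φ = 9.898° = 0.17275269 rad
x = r_b·(cos φ + φ·sin φ) = 48.732395
y = r_b·(sin φ − φ·cos φ) = 0.082279

x=48.732395 y=0.082279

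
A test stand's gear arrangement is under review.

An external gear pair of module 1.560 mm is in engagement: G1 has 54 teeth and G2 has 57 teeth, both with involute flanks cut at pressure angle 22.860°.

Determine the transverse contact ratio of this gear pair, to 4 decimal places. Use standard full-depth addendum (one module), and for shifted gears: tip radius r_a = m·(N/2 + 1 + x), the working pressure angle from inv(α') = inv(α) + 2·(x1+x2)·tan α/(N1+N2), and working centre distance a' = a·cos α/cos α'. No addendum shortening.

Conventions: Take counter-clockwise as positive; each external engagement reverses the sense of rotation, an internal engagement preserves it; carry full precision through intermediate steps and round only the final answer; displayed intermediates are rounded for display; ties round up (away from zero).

1.6317

topology: single-mesh involute geometry — m = 1.560, 54T/57T pair
base radii: r_b1 = 38.811762, r_b2 = 40.967971
tip radii: r_a1 = 43.680000, r_a2 = 46.020000
no profile shift: α' = α, a' = a
action lengths: √(r_a1²−r_b1²) = 20.039699, √(r_a2²−r_b2²) = 20.963438
base pitch p_b = π·m·cos α = 4.515954
CR = (20.039699 + 20.963438 − 86.580000·sin 22.86000°)/4.515954 = 1.631654
contact ratio ≈ 1.6317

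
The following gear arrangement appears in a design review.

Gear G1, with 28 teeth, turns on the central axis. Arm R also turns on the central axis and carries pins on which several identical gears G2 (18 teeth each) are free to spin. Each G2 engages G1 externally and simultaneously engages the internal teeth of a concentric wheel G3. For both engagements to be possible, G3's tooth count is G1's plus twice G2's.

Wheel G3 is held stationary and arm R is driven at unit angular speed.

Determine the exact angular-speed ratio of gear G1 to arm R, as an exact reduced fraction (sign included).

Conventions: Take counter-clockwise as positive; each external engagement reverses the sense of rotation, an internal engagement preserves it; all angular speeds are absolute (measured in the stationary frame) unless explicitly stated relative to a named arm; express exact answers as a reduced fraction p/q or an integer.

23/7

recognized (axles ride arm R): planetary set, 28/18/64 teeth
ring teeth: 28 + 2·18 = 64
28(ω_sun−ω_arm) = −64(ω_ring−ω_arm),  ω_ring = 0, ω_arm = 1
ω_sun = 1 − (64/28)(0−1) = 23/7
ω_out/ω_in = 23/7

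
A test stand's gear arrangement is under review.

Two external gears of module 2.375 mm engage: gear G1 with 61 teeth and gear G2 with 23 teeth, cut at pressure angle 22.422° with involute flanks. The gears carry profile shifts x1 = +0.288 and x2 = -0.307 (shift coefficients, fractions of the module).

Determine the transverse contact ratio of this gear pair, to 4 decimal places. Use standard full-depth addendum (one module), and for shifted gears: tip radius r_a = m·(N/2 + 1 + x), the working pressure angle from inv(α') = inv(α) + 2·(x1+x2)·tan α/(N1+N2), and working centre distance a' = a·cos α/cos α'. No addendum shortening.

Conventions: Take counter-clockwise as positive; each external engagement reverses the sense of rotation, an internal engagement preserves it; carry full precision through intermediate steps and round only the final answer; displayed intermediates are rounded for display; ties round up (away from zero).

recognized (one external pair, fixed centres): single-mesh tooth geometry, m = 2.375, N1 = 61, N2 = 23
base radii: r_b1 = 66.961199, r_b2 = 25.247665
tip radii: r_a1 = 75.496500, r_a2 = 28.958375
inv(α') = inv(22.422°) + 2·(+0.288-0.307)·tan α/(61+23) = 0.02109515  ⇒  α' = 22.35899°
a' = a·cos α / cos α' = 99.7500·cos 22.422°/cos 22.35899° = 99.704815
action lengths: √(r_a1²−r_b1²) = 34.870034, √(r_a2²−r_b2²) = 14.182485
base pitch p_b = π·m·cos α = 6.897207
CR = (34.870034 + 14.182485 − 99.704815·sin 22.35899°)/6.897207 = 1.612821
contact ratio ≈ 1.6128

1.6128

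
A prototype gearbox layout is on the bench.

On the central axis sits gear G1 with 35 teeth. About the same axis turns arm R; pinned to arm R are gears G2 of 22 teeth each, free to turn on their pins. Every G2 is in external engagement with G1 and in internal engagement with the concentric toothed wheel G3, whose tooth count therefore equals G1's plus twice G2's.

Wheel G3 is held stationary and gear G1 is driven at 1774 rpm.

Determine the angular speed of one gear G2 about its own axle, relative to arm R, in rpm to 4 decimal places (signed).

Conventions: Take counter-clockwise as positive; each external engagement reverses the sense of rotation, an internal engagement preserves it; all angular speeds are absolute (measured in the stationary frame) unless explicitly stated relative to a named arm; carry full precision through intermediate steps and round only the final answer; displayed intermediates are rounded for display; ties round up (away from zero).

-1955.7855 rpm

recognized (axles ride arm R): planetary set, 35/22/79 teeth
normalise by the input: solve with ω_sun = 1, then scale by 1774 rpm
ring teeth: 35 + 2·22 = 79
35(ω_sun−ω_arm) = −79(ω_ring−ω_arm),  ω_ring = 0, ω_sun = 1
35(1−ω_arm) = −79(0−ω_arm)  ⇒  114·ω_arm = 35  ⇒  ω_arm = 35/114
sun–planet mesh: 35·(1−35/114) = −22·(ω_p−ω_arm)  ⇒  ω_p−ω_arm = -2765/2508
scale: ω_p−ω_arm = -2765/2508 × 1774 rpm = -1955.7855 rpm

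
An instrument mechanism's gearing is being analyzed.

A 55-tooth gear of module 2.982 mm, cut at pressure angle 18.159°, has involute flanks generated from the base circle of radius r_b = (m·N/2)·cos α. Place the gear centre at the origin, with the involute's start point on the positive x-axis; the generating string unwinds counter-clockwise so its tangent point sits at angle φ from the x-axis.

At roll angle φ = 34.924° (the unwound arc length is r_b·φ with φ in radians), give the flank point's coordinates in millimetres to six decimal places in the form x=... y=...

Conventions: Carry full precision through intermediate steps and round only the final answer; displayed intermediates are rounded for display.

x=91.078983 y=5.666485

class = single-mesh tooth geometry [base-circle involute, m = 2.982, 55T]
pitch radius r_p = m·N/2 = 2.982·55/2 = 82.005000
base radius r_b = r_p·cos α = 82.005000·cos 18.159° = 77.920766
roll angle φ = 34.924° = 0.60953879 rad
x = r_b·(cos φ + φ·sin φ) = 91.078983
y = r_b·(sin φ − φ·cos φ) = 5.666485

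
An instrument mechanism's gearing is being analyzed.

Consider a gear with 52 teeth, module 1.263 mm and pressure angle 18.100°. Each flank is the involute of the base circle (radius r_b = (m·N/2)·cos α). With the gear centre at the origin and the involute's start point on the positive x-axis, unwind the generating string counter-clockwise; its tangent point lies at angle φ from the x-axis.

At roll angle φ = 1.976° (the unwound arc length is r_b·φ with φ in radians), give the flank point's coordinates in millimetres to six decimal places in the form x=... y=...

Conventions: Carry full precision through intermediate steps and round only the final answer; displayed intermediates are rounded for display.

recognized (one wheel, involute flank): single-mesh tooth geometry, m = 1.263, N = 52
pitch radius r_p = m·N/2 = 1.263·52/2 = 32.838000
base radius r_b = r_p·cos α = 32.838000·cos 18.100° = 31.213036
roll angle φ = 1.976° = 0.03448771 rad
x = r_b·(cos φ + φ·sin φ) = 31.231592
y = r_b·(sin φ − φ·cos φ) = 0.000427

x=31.231592 y=0.000427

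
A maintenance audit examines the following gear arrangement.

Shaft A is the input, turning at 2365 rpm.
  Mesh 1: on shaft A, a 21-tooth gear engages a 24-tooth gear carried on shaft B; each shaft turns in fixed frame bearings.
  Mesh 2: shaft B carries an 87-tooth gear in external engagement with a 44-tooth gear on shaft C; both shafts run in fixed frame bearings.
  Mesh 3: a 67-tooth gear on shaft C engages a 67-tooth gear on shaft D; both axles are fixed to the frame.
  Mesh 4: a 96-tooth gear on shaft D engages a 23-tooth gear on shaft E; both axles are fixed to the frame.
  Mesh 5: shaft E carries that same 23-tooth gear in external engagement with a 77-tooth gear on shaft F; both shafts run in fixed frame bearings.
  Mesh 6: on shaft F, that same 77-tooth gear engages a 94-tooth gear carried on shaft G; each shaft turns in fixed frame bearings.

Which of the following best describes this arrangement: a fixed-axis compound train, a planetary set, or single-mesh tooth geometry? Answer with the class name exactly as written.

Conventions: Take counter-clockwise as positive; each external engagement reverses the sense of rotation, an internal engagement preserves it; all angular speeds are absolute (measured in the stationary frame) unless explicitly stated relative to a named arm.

6-mesh fixed-axis compound train (all bearings frame-fixed)
classification: fixed-axis compound train

fixed-axis compound train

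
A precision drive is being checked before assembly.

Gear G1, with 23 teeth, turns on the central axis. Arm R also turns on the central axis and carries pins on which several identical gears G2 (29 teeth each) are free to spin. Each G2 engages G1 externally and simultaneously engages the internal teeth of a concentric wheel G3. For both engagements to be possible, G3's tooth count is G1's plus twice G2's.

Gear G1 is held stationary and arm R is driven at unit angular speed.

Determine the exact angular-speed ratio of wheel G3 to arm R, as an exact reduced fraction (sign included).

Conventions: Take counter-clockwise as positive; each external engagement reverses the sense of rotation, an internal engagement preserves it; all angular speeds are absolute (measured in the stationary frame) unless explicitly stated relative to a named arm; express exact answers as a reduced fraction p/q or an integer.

104/81

planetary set (23T centre, 29T on arm, 81T internal) — Willis relation
ring teeth: 23 + 2·29 = 81
23(ω_sun−ω_arm) = −81(ω_ring−ω_arm),  ω_sun = 0, ω_arm = 1
ω_ring = 1 − (23/81)(0−1) = 104/81
ω_out/ω_in = 104/81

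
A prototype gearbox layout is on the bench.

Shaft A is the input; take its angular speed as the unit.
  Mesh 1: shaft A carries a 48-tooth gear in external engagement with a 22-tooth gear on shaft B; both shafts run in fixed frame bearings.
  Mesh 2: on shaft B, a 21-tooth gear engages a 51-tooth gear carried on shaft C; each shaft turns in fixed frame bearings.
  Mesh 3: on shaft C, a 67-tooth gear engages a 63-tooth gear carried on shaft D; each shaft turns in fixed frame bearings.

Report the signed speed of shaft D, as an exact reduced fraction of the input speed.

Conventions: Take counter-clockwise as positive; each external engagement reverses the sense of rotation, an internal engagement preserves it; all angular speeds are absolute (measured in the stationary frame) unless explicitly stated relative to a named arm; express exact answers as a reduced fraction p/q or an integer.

-536/561

3-mesh fixed-axis compound train (all bearings frame-fixed)
mesh 1 [48T→22T]: |ω|/ω_in = 1×48/22 = 24/11, sense flips to −
mesh 2 [21T→51T]: |ω|/ω_in = (24/11)×21/51 = 168/187, sense flips to +
mesh 3 [67T→63T]: |ω|/ω_in = (168/187)×67/63 = 536/561, sense flips to −
signed output speed (× input speed) = -536/561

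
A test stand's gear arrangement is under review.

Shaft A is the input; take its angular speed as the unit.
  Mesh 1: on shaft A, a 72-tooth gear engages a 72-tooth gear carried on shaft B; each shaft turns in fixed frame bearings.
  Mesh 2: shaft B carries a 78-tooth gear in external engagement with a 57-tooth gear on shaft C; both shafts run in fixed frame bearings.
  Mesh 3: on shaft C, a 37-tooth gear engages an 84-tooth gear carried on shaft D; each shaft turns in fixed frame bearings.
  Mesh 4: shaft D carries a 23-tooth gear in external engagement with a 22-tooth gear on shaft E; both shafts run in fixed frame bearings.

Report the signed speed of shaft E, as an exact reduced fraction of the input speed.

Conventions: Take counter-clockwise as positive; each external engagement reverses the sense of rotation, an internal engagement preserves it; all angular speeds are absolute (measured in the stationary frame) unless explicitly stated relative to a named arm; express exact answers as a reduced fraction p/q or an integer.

4-mesh fixed-axis compound train (all bearings frame-fixed)
mesh 1 [72T→72T]: |ω|/ω_in = 1×72/72 = 1, sense flips to −
mesh 2 [78T→57T]: |ω|/ω_in = 1×78/57 = 26/19, sense flips to +
mesh 3 [37T→84T]: |ω|/ω_in = (26/19)×37/84 = 481/798, sense flips to −
mesh 4 [23T→22T]: |ω|/ω_in = (481/798)×23/22 = 11063/17556, sense flips to +
signed output speed (× input speed) = 11063/17556

11063/17556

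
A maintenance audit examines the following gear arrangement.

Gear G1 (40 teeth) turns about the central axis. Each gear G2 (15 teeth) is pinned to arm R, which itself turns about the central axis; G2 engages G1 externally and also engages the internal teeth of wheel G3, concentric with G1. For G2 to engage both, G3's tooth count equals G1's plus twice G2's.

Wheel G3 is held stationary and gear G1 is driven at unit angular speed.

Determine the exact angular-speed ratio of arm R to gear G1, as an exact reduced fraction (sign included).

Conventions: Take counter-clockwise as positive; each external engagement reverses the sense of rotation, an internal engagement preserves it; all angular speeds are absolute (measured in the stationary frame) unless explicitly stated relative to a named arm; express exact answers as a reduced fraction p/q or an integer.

4/11

recognized (axles ride arm R): planetary set, 40/15/70 teeth
ring teeth: 40 + 2·15 = 70
40(ω_sun−ω_arm) = −70(ω_ring−ω_arm),  ω_ring = 0, ω_sun = 1
40(1−ω_arm) = −70(0−ω_arm)  ⇒  110·ω_arm = 40  ⇒  ω_arm = 4/11
ω_out/ω_in = 4/11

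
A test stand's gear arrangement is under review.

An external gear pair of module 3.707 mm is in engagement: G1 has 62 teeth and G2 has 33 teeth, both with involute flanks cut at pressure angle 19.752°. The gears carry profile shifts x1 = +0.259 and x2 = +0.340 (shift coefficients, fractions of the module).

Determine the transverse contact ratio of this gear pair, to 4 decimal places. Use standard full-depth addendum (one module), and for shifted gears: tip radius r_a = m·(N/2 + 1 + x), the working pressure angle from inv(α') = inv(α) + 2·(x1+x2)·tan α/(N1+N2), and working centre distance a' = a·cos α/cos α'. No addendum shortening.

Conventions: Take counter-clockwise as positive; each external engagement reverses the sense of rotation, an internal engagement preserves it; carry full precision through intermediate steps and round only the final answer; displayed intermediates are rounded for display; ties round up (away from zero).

1.6459

class = single-mesh tooth geometry [involute pair 62T × 33T, m = 3.707]
base radii: r_b1 = 108.155769, r_b2 = 57.566780
tip radii: r_a1 = 119.584113, r_a2 = 66.132880
inv(α') = inv(19.752°) + 2·(+0.259+0.340)·tan α/(62+33) = 0.01886680  ⇒  α' = 21.57435°
a' = a·cos α / cos α' = 176.0825·cos 19.752°/cos 21.57435° = 178.207554
action lengths: √(r_a1²−r_b1²) = 51.016564, √(r_a2²−r_b2²) = 32.551861
base pitch p_b = π·m·cos α = 10.960689
CR = (51.016564 + 32.551861 − 178.207554·sin 21.57435°)/10.960689 = 1.645885
contact ratio ≈ 1.6459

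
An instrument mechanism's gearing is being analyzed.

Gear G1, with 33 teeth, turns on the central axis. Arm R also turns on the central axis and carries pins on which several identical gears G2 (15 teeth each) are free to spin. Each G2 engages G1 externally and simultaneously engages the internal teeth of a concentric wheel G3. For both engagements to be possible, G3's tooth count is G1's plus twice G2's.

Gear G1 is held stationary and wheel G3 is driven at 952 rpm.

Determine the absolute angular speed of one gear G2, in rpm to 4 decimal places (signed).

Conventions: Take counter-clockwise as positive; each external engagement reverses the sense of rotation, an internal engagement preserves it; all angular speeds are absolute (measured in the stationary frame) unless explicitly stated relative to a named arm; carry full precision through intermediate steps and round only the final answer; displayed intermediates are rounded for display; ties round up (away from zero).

planetary set (33T centre, 15T on arm, 63T internal) — Willis relation
normalise by the input: solve with ω_ring = 1, then scale by 952 rpm
ring teeth: 33 + 2·15 = 63
33(ω_sun−ω_arm) = −63(ω_ring−ω_arm),  ω_sun = 0, ω_ring = 1
33(0−ω_arm) = −63(1−ω_arm)  ⇒  96·ω_arm = 63  ⇒  ω_arm = 21/32
sun–planet mesh: 33·(0−21/32) = −15·(ω_p−ω_arm)  ⇒  ω_p−ω_arm = 231/160
ω_p = 21/32 + 231/160 = 21/10
scale: ω_p = 21/10 × 952 rpm = +1999.2000 rpm

+1999.2000 rpm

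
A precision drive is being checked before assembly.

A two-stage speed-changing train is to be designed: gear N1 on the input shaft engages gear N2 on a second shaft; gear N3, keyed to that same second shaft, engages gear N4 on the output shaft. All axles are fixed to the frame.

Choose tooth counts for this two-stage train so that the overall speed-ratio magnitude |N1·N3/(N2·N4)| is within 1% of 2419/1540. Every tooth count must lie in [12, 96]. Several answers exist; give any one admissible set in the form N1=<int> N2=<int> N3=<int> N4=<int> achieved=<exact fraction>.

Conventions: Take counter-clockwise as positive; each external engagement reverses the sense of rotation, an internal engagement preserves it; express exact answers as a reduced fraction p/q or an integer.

topology: fixed-axis compound train — 2 stages, target 2419/1540
target = 2419/1540 in lowest terms: an exact hit needs N1·N3 = k·2419 and N2·N4 = k·1540 for one integer k, every count in [12, 96]; additionally prefer no 1:1 stage (N1 ≠ N2, N3 ≠ N4)
k = 1: N1·N3 = 2419 = 41·59, N2·N4 = 1540 = 20·77
achieved = 41·59/(20·77) = 2419/1540; |achieved − target| = 0 ≤ 2419/154000 ✓

N1=41 N2=20 N3=59 N4=77 achieved=2419/1540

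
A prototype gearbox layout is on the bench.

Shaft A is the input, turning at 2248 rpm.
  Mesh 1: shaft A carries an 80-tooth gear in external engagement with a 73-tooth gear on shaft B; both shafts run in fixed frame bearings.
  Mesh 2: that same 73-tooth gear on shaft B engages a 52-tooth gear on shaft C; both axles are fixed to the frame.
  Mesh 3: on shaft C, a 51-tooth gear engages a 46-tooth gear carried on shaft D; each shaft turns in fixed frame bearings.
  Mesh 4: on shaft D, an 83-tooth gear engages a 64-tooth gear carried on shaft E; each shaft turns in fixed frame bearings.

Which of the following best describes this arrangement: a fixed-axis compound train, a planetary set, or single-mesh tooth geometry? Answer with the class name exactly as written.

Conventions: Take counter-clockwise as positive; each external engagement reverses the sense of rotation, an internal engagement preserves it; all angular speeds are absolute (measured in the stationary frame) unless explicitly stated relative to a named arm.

fixed-axis compound train

topology: fixed-axis compound train — 4 meshes, A→E
classification: fixed-axis compound train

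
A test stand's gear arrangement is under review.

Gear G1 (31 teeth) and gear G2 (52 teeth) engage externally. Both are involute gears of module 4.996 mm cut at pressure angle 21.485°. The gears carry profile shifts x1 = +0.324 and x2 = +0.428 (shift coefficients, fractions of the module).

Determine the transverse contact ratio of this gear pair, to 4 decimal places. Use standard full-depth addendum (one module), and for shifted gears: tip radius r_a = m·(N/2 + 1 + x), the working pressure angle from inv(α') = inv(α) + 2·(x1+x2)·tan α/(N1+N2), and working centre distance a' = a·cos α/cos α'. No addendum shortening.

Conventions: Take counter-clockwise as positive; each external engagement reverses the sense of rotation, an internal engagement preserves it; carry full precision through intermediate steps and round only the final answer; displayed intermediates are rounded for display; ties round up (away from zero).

1.5496

class = single-mesh tooth geometry [involute pair 31T × 52T, m = 4.996]
base radii: r_b1 = 72.057103, r_b2 = 120.869980
tip radii: r_a1 = 84.052704, r_a2 = 137.030288
inv(α') = inv(21.485°) + 2·(+0.324+0.428)·tan α/(31+52) = 0.02575646  ⇒  α' = 23.82714°
a' = a·cos α / cos α' = 207.3340·cos 21.485°/cos 23.82714° = 210.902656
action lengths: √(r_a1²−r_b1²) = 43.273906, √(r_a2²−r_b2²) = 64.558096
base pitch p_b = π·m·cos α = 14.604778
CR = (43.273906 + 64.558096 − 210.902656·sin 23.82714°)/14.604778 = 1.549618
contact ratio ≈ 1.5496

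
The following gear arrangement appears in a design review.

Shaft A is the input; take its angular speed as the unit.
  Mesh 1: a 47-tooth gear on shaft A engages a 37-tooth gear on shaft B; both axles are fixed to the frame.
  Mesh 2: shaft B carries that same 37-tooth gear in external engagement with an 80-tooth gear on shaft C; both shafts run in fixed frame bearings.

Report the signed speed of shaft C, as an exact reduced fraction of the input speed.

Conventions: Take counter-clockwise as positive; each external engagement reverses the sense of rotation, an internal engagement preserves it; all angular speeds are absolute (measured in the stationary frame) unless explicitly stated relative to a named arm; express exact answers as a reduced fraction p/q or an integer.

47/80

2-mesh fixed-axis compound train (all bearings frame-fixed)
mesh 1 [47T→37T]: |ω|/ω_in = 1×47/37 = 47/37, sense flips to −
mesh 2 [37T→80T]: |ω|/ω_in = (47/37)×37/80 = 47/80, sense flips to +
signed output speed (× input speed) = 47/80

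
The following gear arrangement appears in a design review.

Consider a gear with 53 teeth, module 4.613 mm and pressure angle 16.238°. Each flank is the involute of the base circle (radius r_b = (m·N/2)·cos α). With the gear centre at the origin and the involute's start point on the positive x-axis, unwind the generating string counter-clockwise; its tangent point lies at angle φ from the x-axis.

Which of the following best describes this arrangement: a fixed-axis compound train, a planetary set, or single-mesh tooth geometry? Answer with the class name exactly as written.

single-mesh involute tooth geometry (53T wheel at module 4.613)
classification: single-mesh tooth geometry

single-mesh tooth geometry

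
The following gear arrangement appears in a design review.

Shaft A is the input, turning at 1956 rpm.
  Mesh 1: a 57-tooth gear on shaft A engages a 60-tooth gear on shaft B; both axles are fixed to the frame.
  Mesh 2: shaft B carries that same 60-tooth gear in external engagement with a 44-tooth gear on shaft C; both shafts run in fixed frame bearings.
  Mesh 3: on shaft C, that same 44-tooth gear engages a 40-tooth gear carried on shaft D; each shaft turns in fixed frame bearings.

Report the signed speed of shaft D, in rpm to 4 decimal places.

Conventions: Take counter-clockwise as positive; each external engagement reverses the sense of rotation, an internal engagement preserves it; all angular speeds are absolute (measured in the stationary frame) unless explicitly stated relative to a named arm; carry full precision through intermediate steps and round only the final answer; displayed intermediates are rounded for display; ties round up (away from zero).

-2787.3000 rpm

3-mesh fixed-axis compound train (all bearings frame-fixed)
mesh 1 [57T→60T]: ω = 1956.0000×57/60 = 1858.2000 rpm, sense flips to −
mesh 2 [60T→44T]: ω = 1858.2000×60/44 = 2533.9091 rpm, sense flips to +
mesh 3 [44T→40T]: ω = 2533.9091×44/40 = 2787.3000 rpm, sense flips to −
signed output speed = -2787.3000 rpm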